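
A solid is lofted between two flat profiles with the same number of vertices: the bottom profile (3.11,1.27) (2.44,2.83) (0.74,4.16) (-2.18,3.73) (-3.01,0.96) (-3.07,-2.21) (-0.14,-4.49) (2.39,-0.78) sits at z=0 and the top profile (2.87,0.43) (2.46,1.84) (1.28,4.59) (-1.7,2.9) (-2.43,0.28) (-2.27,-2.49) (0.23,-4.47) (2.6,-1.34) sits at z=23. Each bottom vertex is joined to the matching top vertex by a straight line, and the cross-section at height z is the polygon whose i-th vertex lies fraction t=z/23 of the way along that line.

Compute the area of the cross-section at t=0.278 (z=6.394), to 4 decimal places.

Cross-section at t=0.278: each vertex is (1-t)·p0[i] + t·p1[i].
  v1: (1-0.278)·(3.11,1.27) + 0.278·(2.87,0.43) = (3.0433,1.0365)
  v2: (1-0.278)·(2.44,2.83) + 0.278·(2.46,1.84) = (2.4456,2.5548)
  v3: (1-0.278)·(0.74,4.16) + 0.278·(1.28,4.59) = (0.8901,4.2795)
  v4: (1-0.278)·(-2.18,3.73) + 0.278·(-1.7,2.9) = (-2.0466,3.4993)
  v5: (1-0.278)·(-3.01,0.96) + 0.278·(-2.43,0.28) = (-2.8488,0.7710)
  v6: (1-0.278)·(-3.07,-2.21) + 0.278·(-2.27,-2.49) = (-2.8476,-2.2878)
  v7: (1-0.278)·(-0.14,-4.49) + 0.278·(0.23,-4.47) = (-0.0371,-4.4844)
  v8: (1-0.278)·(2.39,-0.78) + 0.278·(2.6,-1.34) = (2.4484,-0.9357)
Shoelace sum Σ(x_i·y_{i+1} − x_{i+1}·y_i):
  i=1: 3.0433·2.5548 − 2.4456·1.0365 = +5.2401 (running +5.2401)
  i=2: 2.4456·4.2795 − 0.8901·2.5548 = +8.1918 (running +13.4319)
  i=3: 0.8901·3.4993 − -2.0466·4.2795 = +11.8731 (running +25.3050)
  i=4: -2.0466·0.7710 − -2.8488·3.4993 = +8.3907 (running +33.6958)
  i=5: -2.8488·-2.2878 − -2.8476·0.7710 = +8.7129 (running +42.4087)
  i=6: -2.8476·-4.4844 − -0.0371·-2.2878 = +12.6849 (running +55.0936)
  i=7: -0.0371·-0.9357 − 2.4484·-4.4844 = +11.0144 (running +66.1080)
  i=8: 2.4484·1.0365 − 3.0433·-0.9357 = +5.3852 (running +71.4932)
Area = |Σ|/2 = |71.4932|/2 = 35.7466

Area at t=0.278: 35.7466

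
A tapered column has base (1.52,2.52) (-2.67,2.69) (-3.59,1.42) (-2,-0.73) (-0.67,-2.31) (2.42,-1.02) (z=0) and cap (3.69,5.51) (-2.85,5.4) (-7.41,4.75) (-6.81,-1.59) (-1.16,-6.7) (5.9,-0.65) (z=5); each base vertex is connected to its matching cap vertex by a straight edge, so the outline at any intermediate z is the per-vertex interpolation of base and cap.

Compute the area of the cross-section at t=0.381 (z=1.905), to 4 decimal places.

Area at t=0.381: 45.8076

Cross-section at t=0.381: each vertex is (1-t)·p0[i] + t·p1[i].
  v1: (1-0.381)·(1.52,2.52) + 0.381·(3.69,5.51) = (2.3468,3.6592)
  v2: (1-0.381)·(-2.67,2.69) + 0.381·(-2.85,5.4) = (-2.7386,3.7225)
  v3: (1-0.381)·(-3.59,1.42) + 0.381·(-7.41,4.75) = (-5.0454,2.6887)
  v4: (1-0.381)·(-2,-0.73) + 0.381·(-6.81,-1.59) = (-3.8326,-1.0577)
  v5: (1-0.381)·(-0.67,-2.31) + 0.381·(-1.16,-6.7) = (-0.8567,-3.9826)
  v6: (1-0.381)·(2.42,-1.02) + 0.381·(5.9,-0.65) = (3.7459,-0.8790)
Shoelace sum Σ(x_i·y_{i+1} − x_{i+1}·y_i):
  i=1: 2.3468·3.7225 − -2.7386·3.6592 = +18.7569 (running +18.7569)
  i=2: -2.7386·2.6887 − -5.0454·3.7225 = +11.4183 (running +30.1752)
  i=3: -5.0454·-1.0577 − -3.8326·2.6887 = +15.6412 (running +45.8164)
  i=4: -3.8326·-3.9826 − -0.8567·-1.0577 = +14.3576 (running +60.1740)
  i=5: -0.8567·-0.8790 − 3.7459·-3.9826 = +15.6714 (running +75.8454)
  i=6: 3.7459·3.6592 − 2.3468·-0.8790 = +15.7698 (running +91.6151)
Area = |Σ|/2 = |91.6151|/2 = 45.8076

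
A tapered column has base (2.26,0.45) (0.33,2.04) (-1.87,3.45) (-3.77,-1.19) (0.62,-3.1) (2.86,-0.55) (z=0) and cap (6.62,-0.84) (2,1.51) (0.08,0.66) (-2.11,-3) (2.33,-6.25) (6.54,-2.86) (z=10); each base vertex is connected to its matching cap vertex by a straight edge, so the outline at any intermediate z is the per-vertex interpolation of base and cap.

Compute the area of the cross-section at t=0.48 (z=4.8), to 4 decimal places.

Area at t=0.48: 31.1411

Cross-section at t=0.48: each vertex is (1-t)·p0[i] + t·p1[i].
  v1: (1-0.48)·(2.26,0.45) + 0.48·(6.62,-0.84) = (4.3528,-0.1692)
  v2: (1-0.48)·(0.33,2.04) + 0.48·(2,1.51) = (1.1316,1.7856)
  v3: (1-0.48)·(-1.87,3.45) + 0.48·(0.08,0.66) = (-0.9340,2.1108)
  v4: (1-0.48)·(-3.77,-1.19) + 0.48·(-2.11,-3) = (-2.9732,-2.0588)
  v5: (1-0.48)·(0.62,-3.1) + 0.48·(2.33,-6.25) = (1.4408,-4.6120)
  v6: (1-0.48)·(2.86,-0.55) + 0.48·(6.54,-2.86) = (4.6264,-1.6588)
Shoelace sum Σ(x_i·y_{i+1} − x_{i+1}·y_i):
  i=1: 4.3528·1.7856 − 1.1316·-0.1692 = +7.9638 (running +7.9638)
  i=2: 1.1316·2.1108 − -0.9340·1.7856 = +4.0563 (running +12.0202)
  i=3: -0.9340·-2.0588 − -2.9732·2.1108 = +8.1987 (running +20.2189)
  i=4: -2.9732·-4.6120 − 1.4408·-2.0588 = +16.6787 (running +36.8976)
  i=5: 1.4408·-1.6588 − 4.6264·-4.6120 = +18.9470 (running +55.8446)
  i=6: 4.6264·-0.1692 − 4.3528·-1.6588 = +6.4376 (running +62.2822)
Area = |Σ|/2 = |62.2822|/2 = 31.1411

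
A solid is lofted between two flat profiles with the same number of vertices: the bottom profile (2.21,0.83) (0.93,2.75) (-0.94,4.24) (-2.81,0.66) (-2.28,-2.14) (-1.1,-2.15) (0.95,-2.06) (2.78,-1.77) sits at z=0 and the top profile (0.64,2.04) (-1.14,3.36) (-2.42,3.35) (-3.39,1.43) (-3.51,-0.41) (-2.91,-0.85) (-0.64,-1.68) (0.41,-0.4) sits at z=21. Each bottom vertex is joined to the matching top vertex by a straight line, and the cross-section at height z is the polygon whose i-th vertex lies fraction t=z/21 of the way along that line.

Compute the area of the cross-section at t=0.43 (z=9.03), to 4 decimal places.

Cross-section at t=0.43: each vertex is (1-t)·p0[i] + t·p1[i].
  v1: (1-0.43)·(2.21,0.83) + 0.43·(0.64,2.04) = (1.5349,1.3503)
  v2: (1-0.43)·(0.93,2.75) + 0.43·(-1.14,3.36) = (0.0399,3.0123)
  v3: (1-0.43)·(-0.94,4.24) + 0.43·(-2.42,3.35) = (-1.5764,3.8573)
  v4: (1-0.43)·(-2.81,0.66) + 0.43·(-3.39,1.43) = (-3.0594,0.9911)
  v5: (1-0.43)·(-2.28,-2.14) + 0.43·(-3.51,-0.41) = (-2.8089,-1.3961)
  v6: (1-0.43)·(-1.1,-2.15) + 0.43·(-2.91,-0.85) = (-1.8783,-1.5910)
  v7: (1-0.43)·(0.95,-2.06) + 0.43·(-0.64,-1.68) = (0.2663,-1.8966)
  v8: (1-0.43)·(2.78,-1.77) + 0.43·(0.41,-0.4) = (1.7609,-1.1809)
Shoelace sum Σ(x_i·y_{i+1} − x_{i+1}·y_i):
  i=1: 1.5349·3.0123 − 0.0399·1.3503 = +4.5697 (running +4.5697)
  i=2: 0.0399·3.8573 − -1.5764·3.0123 = +4.9025 (running +9.4722)
  i=3: -1.5764·0.9911 − -3.0594·3.8573 = +10.2387 (running +19.7109)
  i=4: -3.0594·-1.3961 − -2.8089·0.9911 = +7.0551 (running +26.7660)
  i=5: -2.8089·-1.5910 − -1.8783·-1.3961 = +1.8467 (running +28.6126)
  i=6: -1.8783·-1.8966 − 0.2663·-1.5910 = +3.9861 (running +32.5987)
  i=7: 0.2663·-1.1809 − 1.7609·-1.8966 = +3.0252 (running +35.6240)
  i=8: 1.7609·1.3503 − 1.5349·-1.1809 = +4.1903 (running +39.8143)
Area = |Σ|/2 = |39.8143|/2 = 19.9071

Area at t=0.43: 19.9071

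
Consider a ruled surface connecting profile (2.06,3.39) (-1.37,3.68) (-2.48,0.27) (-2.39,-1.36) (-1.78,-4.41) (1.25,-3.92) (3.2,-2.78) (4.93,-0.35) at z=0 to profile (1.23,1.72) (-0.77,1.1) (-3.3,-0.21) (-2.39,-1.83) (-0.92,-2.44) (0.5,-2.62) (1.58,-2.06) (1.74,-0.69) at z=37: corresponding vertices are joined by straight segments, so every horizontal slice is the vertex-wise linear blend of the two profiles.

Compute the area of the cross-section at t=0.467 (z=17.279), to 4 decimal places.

Area at t=0.467: 27.7064

Cross-section at t=0.467: each vertex is (1-t)·p0[i] + t·p1[i].
  v1: (1-0.467)·(2.06,3.39) + 0.467·(1.23,1.72) = (1.6724,2.6101)
  v2: (1-0.467)·(-1.37,3.68) + 0.467·(-0.77,1.1) = (-1.0898,2.4751)
  v3: (1-0.467)·(-2.48,0.27) + 0.467·(-3.3,-0.21) = (-2.8629,0.0458)
  v4: (1-0.467)·(-2.39,-1.36) + 0.467·(-2.39,-1.83) = (-2.3900,-1.5795)
  v5: (1-0.467)·(-1.78,-4.41) + 0.467·(-0.92,-2.44) = (-1.3784,-3.4900)
  v6: (1-0.467)·(1.25,-3.92) + 0.467·(0.5,-2.62) = (0.8997,-3.3129)
  v7: (1-0.467)·(3.2,-2.78) + 0.467·(1.58,-2.06) = (2.4435,-2.4438)
  v8: (1-0.467)·(4.93,-0.35) + 0.467·(1.74,-0.69) = (3.4403,-0.5088)
Shoelace sum Σ(x_i·y_{i+1} − x_{i+1}·y_i):
  i=1: 1.6724·2.4751 − -1.0898·2.6101 = +6.9839 (running +6.9839)
  i=2: -1.0898·0.0458 − -2.8629·2.4751 = +7.0362 (running +14.0201)
  i=3: -2.8629·-1.5795 − -2.3900·0.0458 = +4.6315 (running +18.6517)
  i=4: -2.3900·-3.4900 − -1.3784·-1.5795 = +6.1640 (running +24.8156)
  i=5: -1.3784·-3.3129 − 0.8997·-3.4900 = +7.7066 (running +32.5222)
  i=6: 0.8997·-2.4438 − 2.4435·-3.3129 = +5.8962 (running +38.4184)
  i=7: 2.4435·-0.5088 − 3.4403·-2.4438 = +7.1640 (running +45.5824)
  i=8: 3.4403·2.6101 − 1.6724·-0.5088 = +9.8304 (running +55.4128)
Area = |Σ|/2 = |55.4128|/2 = 27.7064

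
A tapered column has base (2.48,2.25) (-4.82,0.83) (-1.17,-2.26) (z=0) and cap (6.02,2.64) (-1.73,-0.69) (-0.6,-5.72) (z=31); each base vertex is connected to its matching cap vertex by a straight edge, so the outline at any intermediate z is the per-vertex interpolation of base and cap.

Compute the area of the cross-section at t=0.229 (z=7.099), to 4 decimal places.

Cross-section at t=0.229: each vertex is (1-t)·p0[i] + t·p1[i].
  v1: (1-0.229)·(2.48,2.25) + 0.229·(6.02,2.64) = (3.2907,2.3393)
  v2: (1-0.229)·(-4.82,0.83) + 0.229·(-1.73,-0.69) = (-4.1124,0.4819)
  v3: (1-0.229)·(-1.17,-2.26) + 0.229·(-0.6,-5.72) = (-1.0395,-3.0523)
Shoelace sum Σ(x_i·y_{i+1} − x_{i+1}·y_i):
  i=1: 3.2907·0.4819 − -4.1124·2.3393 = +11.2060 (running +11.2060)
  i=2: -4.1124·-3.0523 − -1.0395·0.4819 = +13.0534 (running +24.2593)
  i=3: -1.0395·2.3393 − 3.2907·-3.0523 = +7.6126 (running +31.8719)
Area = |Σ|/2 = |31.8719|/2 = 15.9360

Area at t=0.229: 15.9360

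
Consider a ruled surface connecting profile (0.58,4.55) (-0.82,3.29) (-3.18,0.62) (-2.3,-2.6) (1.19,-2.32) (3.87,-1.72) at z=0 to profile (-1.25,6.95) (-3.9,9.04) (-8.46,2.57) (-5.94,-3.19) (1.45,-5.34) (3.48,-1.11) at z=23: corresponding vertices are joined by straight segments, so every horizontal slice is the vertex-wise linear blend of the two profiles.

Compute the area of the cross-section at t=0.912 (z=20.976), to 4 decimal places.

Cross-section at t=0.912: each vertex is (1-t)·p0[i] + t·p1[i].
  v1: (1-0.912)·(0.58,4.55) + 0.912·(-1.25,6.95) = (-1.0890,6.7388)
  v2: (1-0.912)·(-0.82,3.29) + 0.912·(-3.9,9.04) = (-3.6290,8.5340)
  v3: (1-0.912)·(-3.18,0.62) + 0.912·(-8.46,2.57) = (-7.9954,2.3984)
  v4: (1-0.912)·(-2.3,-2.6) + 0.912·(-5.94,-3.19) = (-5.6197,-3.1381)
  v5: (1-0.912)·(1.19,-2.32) + 0.912·(1.45,-5.34) = (1.4271,-5.0742)
  v6: (1-0.912)·(3.87,-1.72) + 0.912·(3.48,-1.11) = (3.5143,-1.1637)
Shoelace sum Σ(x_i·y_{i+1} − x_{i+1}·y_i):
  i=1: -1.0890·8.5340 − -3.6290·6.7388 = +15.1617 (running +15.1617)
  i=2: -3.6290·2.3984 − -7.9954·8.5340 = +59.5287 (running +74.6904)
  i=3: -7.9954·-3.1381 − -5.6197·2.3984 = +38.5683 (running +113.2587)
  i=4: -5.6197·-5.0742 − 1.4271·-3.1381 = +32.9940 (running +146.2527)
  i=5: 1.4271·-1.1637 − 3.5143·-5.0742 = +16.1718 (running +162.4245)
  i=6: 3.5143·6.7388 − -1.0890·-1.1637 = +22.4151 (running +184.8396)
Area = |Σ|/2 = |184.8396|/2 = 92.4198

Area at t=0.912: 92.4198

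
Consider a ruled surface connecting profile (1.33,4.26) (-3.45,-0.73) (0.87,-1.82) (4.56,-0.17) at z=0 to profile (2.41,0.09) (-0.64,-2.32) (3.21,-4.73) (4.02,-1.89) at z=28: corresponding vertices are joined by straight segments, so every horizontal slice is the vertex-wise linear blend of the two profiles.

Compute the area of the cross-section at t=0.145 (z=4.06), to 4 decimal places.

Area at t=0.145: 22.1113

Cross-section at t=0.145: each vertex is (1-t)·p0[i] + t·p1[i].
  v1: (1-0.145)·(1.33,4.26) + 0.145·(2.41,0.09) = (1.4866,3.6553)
  v2: (1-0.145)·(-3.45,-0.73) + 0.145·(-0.64,-2.32) = (-3.0425,-0.9606)
  v3: (1-0.145)·(0.87,-1.82) + 0.145·(3.21,-4.73) = (1.2093,-2.2420)
  v4: (1-0.145)·(4.56,-0.17) + 0.145·(4.02,-1.89) = (4.4817,-0.4194)
Shoelace sum Σ(x_i·y_{i+1} − x_{i+1}·y_i):
  i=1: 1.4866·-0.9606 − -3.0425·3.6553 = +9.6936 (running +9.6936)
  i=2: -3.0425·-2.2420 − 1.2093·-0.9606 = +7.9828 (running +17.6765)
  i=3: 1.2093·-0.4194 − 4.4817·-2.2420 = +9.5406 (running +27.2170)
  i=4: 4.4817·3.6553 − 1.4866·-0.4194 = +17.0057 (running +44.2227)
Area = |Σ|/2 = |44.2227|/2 = 22.1113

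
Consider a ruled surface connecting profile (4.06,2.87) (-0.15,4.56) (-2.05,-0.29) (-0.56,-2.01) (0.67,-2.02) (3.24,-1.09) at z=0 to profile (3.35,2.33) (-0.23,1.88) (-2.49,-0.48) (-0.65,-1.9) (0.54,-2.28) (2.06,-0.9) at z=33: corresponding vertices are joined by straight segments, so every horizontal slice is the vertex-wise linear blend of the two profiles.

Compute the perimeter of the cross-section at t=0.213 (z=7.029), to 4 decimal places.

Perimeter at t=0.213: 18.9870

Cross-section at t=0.213: each vertex is (1-t)·p0[i] + t·p1[i].
  v1: (1-0.213)·(4.06,2.87) + 0.213·(3.35,2.33) = (3.9088,2.7550)
  v2: (1-0.213)·(-0.15,4.56) + 0.213·(-0.23,1.88) = (-0.1670,3.9892)
  v3: (1-0.213)·(-2.05,-0.29) + 0.213·(-2.49,-0.48) = (-2.1437,-0.3305)
  v4: (1-0.213)·(-0.56,-2.01) + 0.213·(-0.65,-1.9) = (-0.5792,-1.9866)
  v5: (1-0.213)·(0.67,-2.02) + 0.213·(0.54,-2.28) = (0.6423,-2.0754)
  v6: (1-0.213)·(3.24,-1.09) + 0.213·(2.06,-0.9) = (2.9887,-1.0495)
Perimeter = Σ |v_{i+1} − v_i|:
  edge 1→2: √(-4.0758² + 1.2342²) = 4.2586 (running 4.2586)
  edge 2→3: √(-1.9767² + -4.3196²) = 4.7504 (running 9.0090)
  edge 3→4: √(1.5646² + -1.6561²) = 2.2783 (running 11.2873)
  edge 4→5: √(1.2215² + -0.0888²) = 1.2247 (running 12.5120)
  edge 5→6: √(2.3464² + 1.0258²) = 2.5608 (running 15.0728)
  edge 6→1: √(0.9201² + 3.8045²) = 3.9142 (running 18.9870)
Perimeter = 18.9870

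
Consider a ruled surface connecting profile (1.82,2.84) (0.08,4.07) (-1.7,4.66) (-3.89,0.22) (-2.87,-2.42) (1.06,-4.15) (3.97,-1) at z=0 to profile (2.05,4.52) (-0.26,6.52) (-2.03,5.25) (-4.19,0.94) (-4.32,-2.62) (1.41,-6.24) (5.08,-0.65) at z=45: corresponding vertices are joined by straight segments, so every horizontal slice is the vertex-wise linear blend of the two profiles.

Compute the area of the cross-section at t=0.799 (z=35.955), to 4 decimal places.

Area at t=0.799: 66.5896

Cross-section at t=0.799: each vertex is (1-t)·p0[i] + t·p1[i].
  v1: (1-0.799)·(1.82,2.84) + 0.799·(2.05,4.52) = (2.0038,4.1823)
  v2: (1-0.799)·(0.08,4.07) + 0.799·(-0.26,6.52) = (-0.1917,6.0275)
  v3: (1-0.799)·(-1.7,4.66) + 0.799·(-2.03,5.25) = (-1.9637,5.1314)
  v4: (1-0.799)·(-3.89,0.22) + 0.799·(-4.19,0.94) = (-4.1297,0.7953)
  v5: (1-0.799)·(-2.87,-2.42) + 0.799·(-4.32,-2.62) = (-4.0286,-2.5798)
  v6: (1-0.799)·(1.06,-4.15) + 0.799·(1.41,-6.24) = (1.3397,-5.8199)
  v7: (1-0.799)·(3.97,-1) + 0.799·(5.08,-0.65) = (4.8569,-0.7204)
Shoelace sum Σ(x_i·y_{i+1} − x_{i+1}·y_i):
  i=1: 2.0038·6.0275 − -0.1917·4.1823 = +12.8794 (running +12.8794)
  i=2: -0.1917·5.1314 − -1.9637·6.0275 = +10.8526 (running +23.7320)
  i=3: -1.9637·0.7953 − -4.1297·5.1314 = +19.6295 (running +43.3616)
  i=4: -4.1297·-2.5798 − -4.0286·0.7953 = +13.8576 (running +57.2192)
  i=5: -4.0286·-5.8199 − 1.3397·-2.5798 = +26.9018 (running +84.1210)
  i=6: 1.3397·-0.7204 − 4.8569·-5.8199 = +27.3016 (running +111.4227)
  i=7: 4.8569·4.1823 − 2.0038·-0.7204 = +21.7565 (running +133.1791)
Area = |Σ|/2 = |133.1791|/2 = 66.5896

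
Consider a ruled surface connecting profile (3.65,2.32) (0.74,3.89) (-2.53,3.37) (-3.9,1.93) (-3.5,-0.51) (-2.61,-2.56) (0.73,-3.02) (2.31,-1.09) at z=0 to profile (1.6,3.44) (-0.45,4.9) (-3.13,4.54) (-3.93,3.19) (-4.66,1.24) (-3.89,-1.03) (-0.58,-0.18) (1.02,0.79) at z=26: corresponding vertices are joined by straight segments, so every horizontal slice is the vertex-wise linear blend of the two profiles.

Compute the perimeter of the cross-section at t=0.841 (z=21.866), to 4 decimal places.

Cross-section at t=0.841: each vertex is (1-t)·p0[i] + t·p1[i].
  v1: (1-0.841)·(3.65,2.32) + 0.841·(1.6,3.44) = (1.9260,3.2619)
  v2: (1-0.841)·(0.74,3.89) + 0.841·(-0.45,4.9) = (-0.2608,4.7394)
  v3: (1-0.841)·(-2.53,3.37) + 0.841·(-3.13,4.54) = (-3.0346,4.3540)
  v4: (1-0.841)·(-3.9,1.93) + 0.841·(-3.93,3.19) = (-3.9252,2.9897)
  v5: (1-0.841)·(-3.5,-0.51) + 0.841·(-4.66,1.24) = (-4.4756,0.9617)
  v6: (1-0.841)·(-2.61,-2.56) + 0.841·(-3.89,-1.03) = (-3.6865,-1.2733)
  v7: (1-0.841)·(0.73,-3.02) + 0.841·(-0.58,-0.18) = (-0.3717,-0.6316)
  v8: (1-0.841)·(2.31,-1.09) + 0.841·(1.02,0.79) = (1.2251,0.4911)
Perimeter = Σ |v_{i+1} − v_i|:
  edge 1→2: √(-2.1867² + 1.4775²) = 2.6391 (running 2.6391)
  edge 2→3: √(-2.7738² + -0.3854²) = 2.8005 (running 5.4396)
  edge 3→4: √(-0.8906² + -1.3643²) = 1.6293 (running 7.0688)
  edge 4→5: √(-0.5503² + -2.0279²) = 2.1013 (running 9.1701)
  edge 5→6: √(0.7891² + -2.2350²) = 2.3702 (running 11.5403)
  edge 6→7: √(3.3148² + 0.6417²) = 3.3763 (running 14.9166)
  edge 7→8: √(1.5968² + 1.1226²) = 1.9520 (running 16.8686)
  edge 8→1: √(0.7008² + 2.7708²) = 2.8581 (running 19.7267)
Perimeter = 19.7267

Perimeter at t=0.841: 19.7267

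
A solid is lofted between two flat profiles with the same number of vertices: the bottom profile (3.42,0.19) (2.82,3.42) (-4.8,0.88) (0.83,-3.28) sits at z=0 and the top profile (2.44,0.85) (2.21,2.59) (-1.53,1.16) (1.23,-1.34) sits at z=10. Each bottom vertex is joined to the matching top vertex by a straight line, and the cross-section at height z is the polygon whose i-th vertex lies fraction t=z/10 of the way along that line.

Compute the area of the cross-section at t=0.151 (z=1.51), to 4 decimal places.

Cross-section at t=0.151: each vertex is (1-t)·p0[i] + t·p1[i].
  v1: (1-0.151)·(3.42,0.19) + 0.151·(2.44,0.85) = (3.2720,0.2897)
  v2: (1-0.151)·(2.82,3.42) + 0.151·(2.21,2.59) = (2.7279,3.2947)
  v3: (1-0.151)·(-4.8,0.88) + 0.151·(-1.53,1.16) = (-4.3062,0.9223)
  v4: (1-0.151)·(0.83,-3.28) + 0.151·(1.23,-1.34) = (0.8904,-2.9871)
Shoelace sum Σ(x_i·y_{i+1} − x_{i+1}·y_i):
  i=1: 3.2720·3.2947 − 2.7279·0.2897 = +9.9901 (running +9.9901)
  i=2: 2.7279·0.9223 − -4.3062·3.2947 = +16.7035 (running +26.6936)
  i=3: -4.3062·-2.9871 − 0.8904·0.9223 = +12.0418 (running +38.7353)
  i=4: 0.8904·0.2897 − 3.2720·-2.9871 = +10.0316 (running +48.7670)
Area = |Σ|/2 = |48.7670|/2 = 24.3835

Area at t=0.151: 24.3835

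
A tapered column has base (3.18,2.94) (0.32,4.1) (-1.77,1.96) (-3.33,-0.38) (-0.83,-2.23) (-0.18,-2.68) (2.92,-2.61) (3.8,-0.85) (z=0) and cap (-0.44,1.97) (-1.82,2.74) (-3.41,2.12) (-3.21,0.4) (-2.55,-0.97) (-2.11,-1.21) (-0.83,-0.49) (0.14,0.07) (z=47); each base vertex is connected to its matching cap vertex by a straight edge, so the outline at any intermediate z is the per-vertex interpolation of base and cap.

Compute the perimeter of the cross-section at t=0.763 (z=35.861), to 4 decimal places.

Perimeter at t=0.763: 13.6901

Cross-section at t=0.763: each vertex is (1-t)·p0[i] + t·p1[i].
  v1: (1-0.763)·(3.18,2.94) + 0.763·(-0.44,1.97) = (0.4179,2.1999)
  v2: (1-0.763)·(0.32,4.1) + 0.763·(-1.82,2.74) = (-1.3128,3.0623)
  v3: (1-0.763)·(-1.77,1.96) + 0.763·(-3.41,2.12) = (-3.0213,2.0821)
  v4: (1-0.763)·(-3.33,-0.38) + 0.763·(-3.21,0.4) = (-3.2384,0.2151)
  v5: (1-0.763)·(-0.83,-2.23) + 0.763·(-2.55,-0.97) = (-2.1424,-1.2686)
  v6: (1-0.763)·(-0.18,-2.68) + 0.763·(-2.11,-1.21) = (-1.6526,-1.5584)
  v7: (1-0.763)·(2.92,-2.61) + 0.763·(-0.83,-0.49) = (0.0587,-0.9924)
  v8: (1-0.763)·(3.8,-0.85) + 0.763·(0.14,0.07) = (1.0074,-0.1480)
Perimeter = Σ |v_{i+1} − v_i|:
  edge 1→2: √(-1.7308² + 0.8624²) = 1.9337 (running 1.9337)
  edge 2→3: √(-1.7085² + -0.9802²) = 1.9697 (running 3.9035)
  edge 3→4: √(-0.2171² + -1.8669²) = 1.8795 (running 5.7830)
  edge 4→5: √(1.0961² + -1.4838²) = 1.8447 (running 7.6277)
  edge 5→6: √(0.4898² + -0.2898²) = 0.5691 (running 8.1968)
  edge 6→7: √(1.7113² + 0.5660²) = 1.8025 (running 9.9993)
  edge 7→8: √(0.9487² + 0.8444²) = 1.2700 (running 11.2693)
  edge 8→1: √(-0.5895² + 2.3479²) = 2.4208 (running 13.6901)
Perimeter = 13.6901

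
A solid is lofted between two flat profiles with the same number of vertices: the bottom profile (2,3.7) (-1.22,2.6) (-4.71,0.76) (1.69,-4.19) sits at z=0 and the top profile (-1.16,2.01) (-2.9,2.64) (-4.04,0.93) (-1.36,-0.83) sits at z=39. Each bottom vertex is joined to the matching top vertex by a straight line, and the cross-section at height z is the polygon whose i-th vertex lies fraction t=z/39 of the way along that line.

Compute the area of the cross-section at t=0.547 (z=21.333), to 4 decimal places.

Cross-section at t=0.547: each vertex is (1-t)·p0[i] + t·p1[i].
  v1: (1-0.547)·(2,3.7) + 0.547·(-1.16,2.01) = (0.2715,2.7756)
  v2: (1-0.547)·(-1.22,2.6) + 0.547·(-2.9,2.64) = (-2.1390,2.6219)
  v3: (1-0.547)·(-4.71,0.76) + 0.547·(-4.04,0.93) = (-4.3435,0.8530)
  v4: (1-0.547)·(1.69,-4.19) + 0.547·(-1.36,-0.83) = (0.0216,-2.3521)
Shoelace sum Σ(x_i·y_{i+1} − x_{i+1}·y_i):
  i=1: 0.2715·2.6219 − -2.1390·2.7756 = +6.6486 (running +6.6486)
  i=2: -2.1390·0.8530 − -4.3435·2.6219 = +9.5637 (running +16.2123)
  i=3: -4.3435·-2.3521 − 0.0216·0.8530 = +10.1978 (running +26.4101)
  i=4: 0.0216·2.7756 − 0.2715·-2.3521 = +0.6986 (running +27.1087)
Area = |Σ|/2 = |27.1087|/2 = 13.5544

Area at t=0.547: 13.5544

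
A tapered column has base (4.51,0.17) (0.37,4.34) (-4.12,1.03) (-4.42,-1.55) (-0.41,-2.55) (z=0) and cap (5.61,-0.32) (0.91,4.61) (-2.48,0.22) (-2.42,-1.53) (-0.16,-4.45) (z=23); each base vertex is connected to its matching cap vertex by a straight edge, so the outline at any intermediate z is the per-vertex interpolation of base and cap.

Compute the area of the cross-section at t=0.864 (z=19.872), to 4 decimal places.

Cross-section at t=0.864: each vertex is (1-t)·p0[i] + t·p1[i].
  v1: (1-0.864)·(4.51,0.17) + 0.864·(5.61,-0.32) = (5.4604,-0.2534)
  v2: (1-0.864)·(0.37,4.34) + 0.864·(0.91,4.61) = (0.8366,4.5733)
  v3: (1-0.864)·(-4.12,1.03) + 0.864·(-2.48,0.22) = (-2.7030,0.3302)
  v4: (1-0.864)·(-4.42,-1.55) + 0.864·(-2.42,-1.53) = (-2.6920,-1.5327)
  v5: (1-0.864)·(-0.41,-2.55) + 0.864·(-0.16,-4.45) = (-0.1940,-4.1916)
Shoelace sum Σ(x_i·y_{i+1} − x_{i+1}·y_i):
  i=1: 5.4604·4.5733 − 0.8366·-0.2534 = +25.1839 (running +25.1839)
  i=2: 0.8366·0.3302 − -2.7030·4.5733 = +12.6380 (running +37.8218)
  i=3: -2.7030·-1.5327 − -2.6920·0.3302 = +5.0318 (running +42.8536)
  i=4: -2.6920·-4.1916 − -0.1940·-1.5327 = +10.9864 (running +53.8401)
  i=5: -0.1940·-0.2534 − 5.4604·-4.1916 = +22.9370 (running +76.7770)
Area = |Σ|/2 = |76.7770|/2 = 38.3885

Area at t=0.864: 38.3885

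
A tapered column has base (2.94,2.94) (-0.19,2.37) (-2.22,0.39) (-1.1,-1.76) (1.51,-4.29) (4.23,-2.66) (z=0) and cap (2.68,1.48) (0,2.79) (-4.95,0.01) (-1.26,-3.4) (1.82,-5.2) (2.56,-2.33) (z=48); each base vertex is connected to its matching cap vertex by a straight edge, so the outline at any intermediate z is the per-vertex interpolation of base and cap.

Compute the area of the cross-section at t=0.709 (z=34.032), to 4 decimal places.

Cross-section at t=0.709: each vertex is (1-t)·p0[i] + t·p1[i].
  v1: (1-0.709)·(2.94,2.94) + 0.709·(2.68,1.48) = (2.7557,1.9049)
  v2: (1-0.709)·(-0.19,2.37) + 0.709·(0,2.79) = (-0.0553,2.6678)
  v3: (1-0.709)·(-2.22,0.39) + 0.709·(-4.95,0.01) = (-4.1556,0.1206)
  v4: (1-0.709)·(-1.1,-1.76) + 0.709·(-1.26,-3.4) = (-1.2134,-2.9228)
  v5: (1-0.709)·(1.51,-4.29) + 0.709·(1.82,-5.2) = (1.7298,-4.9352)
  v6: (1-0.709)·(4.23,-2.66) + 0.709·(2.56,-2.33) = (3.0460,-2.4260)
Shoelace sum Σ(x_i·y_{i+1} − x_{i+1}·y_i):
  i=1: 2.7557·2.6678 − -0.0553·1.9049 = +7.4568 (running +7.4568)
  i=2: -0.0553·0.1206 − -4.1556·2.6678 = +11.0795 (running +18.5363)
  i=3: -4.1556·-2.9228 − -1.2134·0.1206 = +12.2921 (running +30.8283)
  i=4: -1.2134·-4.9352 − 1.7298·-2.9228 = +11.0443 (running +41.8727)
  i=5: 1.7298·-2.4260 − 3.0460·-4.9352 = +10.8359 (running +52.7086)
  i=6: 3.0460·1.9049 − 2.7557·-2.4260 = +12.4875 (running +65.1960)
Area = |Σ|/2 = |65.1960|/2 = 32.5980

Area at t=0.709: 32.5980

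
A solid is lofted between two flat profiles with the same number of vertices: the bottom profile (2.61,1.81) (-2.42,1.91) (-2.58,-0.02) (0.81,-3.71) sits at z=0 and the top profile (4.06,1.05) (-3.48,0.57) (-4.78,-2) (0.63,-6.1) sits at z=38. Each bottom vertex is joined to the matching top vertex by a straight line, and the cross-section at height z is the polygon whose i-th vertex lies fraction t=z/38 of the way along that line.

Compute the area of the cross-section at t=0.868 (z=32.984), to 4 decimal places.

Cross-section at t=0.868: each vertex is (1-t)·p0[i] + t·p1[i].
  v1: (1-0.868)·(2.61,1.81) + 0.868·(4.06,1.05) = (3.8686,1.1503)
  v2: (1-0.868)·(-2.42,1.91) + 0.868·(-3.48,0.57) = (-3.3401,0.7469)
  v3: (1-0.868)·(-2.58,-0.02) + 0.868·(-4.78,-2) = (-4.4896,-1.7386)
  v4: (1-0.868)·(0.81,-3.71) + 0.868·(0.63,-6.1) = (0.6538,-5.7845)
Shoelace sum Σ(x_i·y_{i+1} − x_{i+1}·y_i):
  i=1: 3.8686·0.7469 − -3.3401·1.1503 = +6.7315 (running +6.7315)
  i=2: -3.3401·-1.7386 − -4.4896·0.7469 = +9.1604 (running +15.8919)
  i=3: -4.4896·-5.7845 − 0.6538·-1.7386 = +27.1068 (running +42.9988)
  i=4: 0.6538·1.1503 − 3.8686·-5.7845 = +23.1300 (running +66.1288)
Area = |Σ|/2 = |66.1288|/2 = 33.0644

Area at t=0.868: 33.0644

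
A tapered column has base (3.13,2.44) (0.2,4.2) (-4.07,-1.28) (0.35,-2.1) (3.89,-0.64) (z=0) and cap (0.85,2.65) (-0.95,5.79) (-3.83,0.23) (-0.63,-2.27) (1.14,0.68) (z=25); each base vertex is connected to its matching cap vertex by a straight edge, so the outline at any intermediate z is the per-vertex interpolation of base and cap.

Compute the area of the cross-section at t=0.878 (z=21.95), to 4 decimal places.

Cross-section at t=0.878: each vertex is (1-t)·p0[i] + t·p1[i].
  v1: (1-0.878)·(3.13,2.44) + 0.878·(0.85,2.65) = (1.1282,2.6244)
  v2: (1-0.878)·(0.2,4.2) + 0.878·(-0.95,5.79) = (-0.8097,5.5960)
  v3: (1-0.878)·(-4.07,-1.28) + 0.878·(-3.83,0.23) = (-3.8593,0.0458)
  v4: (1-0.878)·(0.35,-2.1) + 0.878·(-0.63,-2.27) = (-0.5104,-2.2493)
  v5: (1-0.878)·(3.89,-0.64) + 0.878·(1.14,0.68) = (1.4755,0.5190)
Shoelace sum Σ(x_i·y_{i+1} − x_{i+1}·y_i):
  i=1: 1.1282·5.5960 − -0.8097·2.6244 = +8.4382 (running +8.4382)
  i=2: -0.8097·0.0458 − -3.8593·5.5960 = +21.5595 (running +29.9977)
  i=3: -3.8593·-2.2493 − -0.5104·0.0458 = +8.7039 (running +38.7016)
  i=4: -0.5104·0.5190 − 1.4755·-2.2493 = +3.0539 (running +41.7555)
  i=5: 1.4755·2.6244 − 1.1282·0.5190 = +3.2868 (running +45.0423)
Area = |Σ|/2 = |45.0423|/2 = 22.5211

Area at t=0.878: 22.5211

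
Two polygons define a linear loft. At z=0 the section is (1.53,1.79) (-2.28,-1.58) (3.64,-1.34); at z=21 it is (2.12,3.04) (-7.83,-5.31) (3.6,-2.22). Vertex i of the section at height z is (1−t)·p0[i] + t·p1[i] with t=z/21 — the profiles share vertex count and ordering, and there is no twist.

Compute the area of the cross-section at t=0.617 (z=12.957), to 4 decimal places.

Cross-section at t=0.617: each vertex is (1-t)·p0[i] + t·p1[i].
  v1: (1-0.617)·(1.53,1.79) + 0.617·(2.12,3.04) = (1.8940,2.5613)
  v2: (1-0.617)·(-2.28,-1.58) + 0.617·(-7.83,-5.31) = (-5.7043,-3.8814)
  v3: (1-0.617)·(3.64,-1.34) + 0.617·(3.6,-2.22) = (3.6153,-1.8830)
Shoelace sum Σ(x_i·y_{i+1} − x_{i+1}·y_i):
  i=1: 1.8940·-3.8814 − -5.7043·2.5613 = +7.2588 (running +7.2588)
  i=2: -5.7043·-1.8830 − 3.6153·-3.8814 = +24.7736 (running +32.0324)
  i=3: 3.6153·2.5613 − 1.8940·-1.8830 = +12.8261 (running +44.8585)
Area = |Σ|/2 = |44.8585|/2 = 22.4292

Area at t=0.617: 22.4292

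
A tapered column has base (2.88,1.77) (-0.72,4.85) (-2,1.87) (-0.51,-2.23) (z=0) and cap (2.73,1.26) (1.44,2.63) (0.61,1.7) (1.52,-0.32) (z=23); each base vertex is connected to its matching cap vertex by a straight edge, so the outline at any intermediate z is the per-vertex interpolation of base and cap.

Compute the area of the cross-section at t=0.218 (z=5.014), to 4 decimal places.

Cross-section at t=0.218: each vertex is (1-t)·p0[i] + t·p1[i].
  v1: (1-0.218)·(2.88,1.77) + 0.218·(2.73,1.26) = (2.8473,1.6588)
  v2: (1-0.218)·(-0.72,4.85) + 0.218·(1.44,2.63) = (-0.2491,4.3660)
  v3: (1-0.218)·(-2,1.87) + 0.218·(0.61,1.7) = (-1.4310,1.8329)
  v4: (1-0.218)·(-0.51,-2.23) + 0.218·(1.52,-0.32) = (-0.0675,-1.8136)
Shoelace sum Σ(x_i·y_{i+1} − x_{i+1}·y_i):
  i=1: 2.8473·4.3660 − -0.2491·1.6588 = +12.8447 (running +12.8447)
  i=2: -0.2491·1.8329 − -1.4310·4.3660 = +5.7913 (running +18.6359)
  i=3: -1.4310·-1.8136 − -0.0675·1.8329 = +2.7190 (running +21.3549)
  i=4: -0.0675·1.6588 − 2.8473·-1.8136 = +5.0520 (running +26.4069)
Area = |Σ|/2 = |26.4069|/2 = 13.2035

Area at t=0.218: 13.2035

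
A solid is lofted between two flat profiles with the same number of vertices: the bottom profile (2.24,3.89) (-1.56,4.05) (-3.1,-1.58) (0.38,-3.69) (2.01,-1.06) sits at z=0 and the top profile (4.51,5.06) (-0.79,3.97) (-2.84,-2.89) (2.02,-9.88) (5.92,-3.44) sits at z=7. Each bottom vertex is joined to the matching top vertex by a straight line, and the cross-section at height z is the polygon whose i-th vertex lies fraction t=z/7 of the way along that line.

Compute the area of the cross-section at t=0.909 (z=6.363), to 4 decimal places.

Cross-section at t=0.909: each vertex is (1-t)·p0[i] + t·p1[i].
  v1: (1-0.909)·(2.24,3.89) + 0.909·(4.51,5.06) = (4.3034,4.9535)
  v2: (1-0.909)·(-1.56,4.05) + 0.909·(-0.79,3.97) = (-0.8601,3.9773)
  v3: (1-0.909)·(-3.1,-1.58) + 0.909·(-2.84,-2.89) = (-2.8637,-2.7708)
  v4: (1-0.909)·(0.38,-3.69) + 0.909·(2.02,-9.88) = (1.8708,-9.3167)
  v5: (1-0.909)·(2.01,-1.06) + 0.909·(5.92,-3.44) = (5.5642,-3.2234)
Shoelace sum Σ(x_i·y_{i+1} − x_{i+1}·y_i):
  i=1: 4.3034·3.9773 − -0.8601·4.9535 = +21.3763 (running +21.3763)
  i=2: -0.8601·-2.7708 − -2.8637·3.9773 = +13.7727 (running +35.1490)
  i=3: -2.8637·-9.3167 − 1.8708·-2.7708 = +31.8634 (running +67.0124)
  i=4: 1.8708·-3.2234 − 5.5642·-9.3167 = +45.8097 (running +112.8221)
  i=5: 5.5642·4.9535 − 4.3034·-3.2234 = +41.4341 (running +154.2562)
Area = |Σ|/2 = |154.2562|/2 = 77.1281

Area at t=0.909: 77.1281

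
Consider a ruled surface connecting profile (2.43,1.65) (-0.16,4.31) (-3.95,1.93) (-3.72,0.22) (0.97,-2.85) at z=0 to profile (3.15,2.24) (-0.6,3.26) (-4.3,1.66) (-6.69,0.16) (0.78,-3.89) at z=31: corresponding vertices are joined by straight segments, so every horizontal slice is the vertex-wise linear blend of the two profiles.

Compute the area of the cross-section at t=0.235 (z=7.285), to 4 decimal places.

Cross-section at t=0.235: each vertex is (1-t)·p0[i] + t·p1[i].
  v1: (1-0.235)·(2.43,1.65) + 0.235·(3.15,2.24) = (2.5992,1.7886)
  v2: (1-0.235)·(-0.16,4.31) + 0.235·(-0.6,3.26) = (-0.2634,4.0633)
  v3: (1-0.235)·(-3.95,1.93) + 0.235·(-4.3,1.66) = (-4.0323,1.8665)
  v4: (1-0.235)·(-3.72,0.22) + 0.235·(-6.69,0.16) = (-4.4180,0.2059)
  v5: (1-0.235)·(0.97,-2.85) + 0.235·(0.78,-3.89) = (0.9254,-3.0944)
Shoelace sum Σ(x_i·y_{i+1} − x_{i+1}·y_i):
  i=1: 2.5992·4.0633 − -0.2634·1.7886 = +11.0323 (running +11.0323)
  i=2: -0.2634·1.8665 − -4.0323·4.0633 = +15.8924 (running +26.9247)
  i=3: -4.0323·0.2059 − -4.4180·1.8665 = +7.4161 (running +34.3408)
  i=4: -4.4180·-3.0944 − 0.9254·0.2059 = +13.4804 (running +47.8212)
  i=5: 0.9254·1.7886 − 2.5992·-3.0944 = +9.6981 (running +57.5193)
Area = |Σ|/2 = |57.5193|/2 = 28.7596

Area at t=0.235: 28.7596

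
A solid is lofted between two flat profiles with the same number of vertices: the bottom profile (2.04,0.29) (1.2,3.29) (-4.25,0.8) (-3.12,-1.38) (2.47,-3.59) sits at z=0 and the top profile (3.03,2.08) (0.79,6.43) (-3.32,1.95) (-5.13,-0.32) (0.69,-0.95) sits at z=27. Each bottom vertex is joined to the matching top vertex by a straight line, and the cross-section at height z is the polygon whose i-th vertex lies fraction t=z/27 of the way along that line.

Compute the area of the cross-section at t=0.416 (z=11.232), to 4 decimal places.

Cross-section at t=0.416: each vertex is (1-t)·p0[i] + t·p1[i].
  v1: (1-0.416)·(2.04,0.29) + 0.416·(3.03,2.08) = (2.4518,1.0346)
  v2: (1-0.416)·(1.2,3.29) + 0.416·(0.79,6.43) = (1.0294,4.5962)
  v3: (1-0.416)·(-4.25,0.8) + 0.416·(-3.32,1.95) = (-3.8631,1.2784)
  v4: (1-0.416)·(-3.12,-1.38) + 0.416·(-5.13,-0.32) = (-3.9562,-0.9390)
  v5: (1-0.416)·(2.47,-3.59) + 0.416·(0.69,-0.95) = (1.7295,-2.4918)
Shoelace sum Σ(x_i·y_{i+1} − x_{i+1}·y_i):
  i=1: 2.4518·4.5962 − 1.0294·1.0346 = +10.2041 (running +10.2041)
  i=2: 1.0294·1.2784 − -3.8631·4.5962 = +19.0719 (running +29.2760)
  i=3: -3.8631·-0.9390 − -3.9562·1.2784 = +8.6852 (running +37.9612)
  i=4: -3.9562·-2.4918 − 1.7295·-0.9390 = +11.4819 (running +49.4431)
  i=5: 1.7295·1.0346 − 2.4518·-2.4918 = +7.8988 (running +57.3419)
Area = |Σ|/2 = |57.3419|/2 = 28.6710

Area at t=0.416: 28.6710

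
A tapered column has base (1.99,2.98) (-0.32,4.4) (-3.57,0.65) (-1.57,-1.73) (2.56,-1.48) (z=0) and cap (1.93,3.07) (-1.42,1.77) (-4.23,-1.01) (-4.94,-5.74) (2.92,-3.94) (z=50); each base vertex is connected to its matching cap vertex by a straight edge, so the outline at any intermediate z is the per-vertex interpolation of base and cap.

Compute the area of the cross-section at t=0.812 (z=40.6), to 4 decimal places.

Cross-section at t=0.812: each vertex is (1-t)·p0[i] + t·p1[i].
  v1: (1-0.812)·(1.99,2.98) + 0.812·(1.93,3.07) = (1.9413,3.0531)
  v2: (1-0.812)·(-0.32,4.4) + 0.812·(-1.42,1.77) = (-1.2132,2.2644)
  v3: (1-0.812)·(-3.57,0.65) + 0.812·(-4.23,-1.01) = (-4.1059,-0.6979)
  v4: (1-0.812)·(-1.57,-1.73) + 0.812·(-4.94,-5.74) = (-4.3064,-4.9861)
  v5: (1-0.812)·(2.56,-1.48) + 0.812·(2.92,-3.94) = (2.8523,-3.4775)
Shoelace sum Σ(x_i·y_{i+1} − x_{i+1}·y_i):
  i=1: 1.9413·2.2644 − -1.2132·3.0531 = +8.0999 (running +8.0999)
  i=2: -1.2132·-0.6979 − -4.1059·2.2644 = +10.1443 (running +18.2442)
  i=3: -4.1059·-4.9861 − -4.3064·-0.6979 = +17.4671 (running +35.7113)
  i=4: -4.3064·-3.4775 − 2.8523·-4.9861 = +29.1977 (running +64.9090)
  i=5: 2.8523·3.0531 − 1.9413·-3.4775 = +15.4592 (running +80.3682)
Area = |Σ|/2 = |80.3682|/2 = 40.1841

Area at t=0.812: 40.1841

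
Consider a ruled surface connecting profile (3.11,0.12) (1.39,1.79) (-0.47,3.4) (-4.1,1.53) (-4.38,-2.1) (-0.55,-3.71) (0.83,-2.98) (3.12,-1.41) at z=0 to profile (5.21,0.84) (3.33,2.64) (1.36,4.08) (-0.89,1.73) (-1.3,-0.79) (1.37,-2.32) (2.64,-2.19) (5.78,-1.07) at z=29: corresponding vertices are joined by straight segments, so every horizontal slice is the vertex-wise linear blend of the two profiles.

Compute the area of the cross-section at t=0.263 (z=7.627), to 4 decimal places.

Area at t=0.263: 33.9172

Cross-section at t=0.263: each vertex is (1-t)·p0[i] + t·p1[i].
  v1: (1-0.263)·(3.11,0.12) + 0.263·(5.21,0.84) = (3.6623,0.3094)
  v2: (1-0.263)·(1.39,1.79) + 0.263·(3.33,2.64) = (1.9002,2.0135)
  v3: (1-0.263)·(-0.47,3.4) + 0.263·(1.36,4.08) = (0.0113,3.5788)
  v4: (1-0.263)·(-4.1,1.53) + 0.263·(-0.89,1.73) = (-3.2558,1.5826)
  v5: (1-0.263)·(-4.38,-2.1) + 0.263·(-1.3,-0.79) = (-3.5700,-1.7555)
  v6: (1-0.263)·(-0.55,-3.71) + 0.263·(1.37,-2.32) = (-0.0450,-3.3444)
  v7: (1-0.263)·(0.83,-2.98) + 0.263·(2.64,-2.19) = (1.3060,-2.7722)
  v8: (1-0.263)·(3.12,-1.41) + 0.263·(5.78,-1.07) = (3.8196,-1.3206)
Shoelace sum Σ(x_i·y_{i+1} − x_{i+1}·y_i):
  i=1: 3.6623·2.0135 − 1.9002·0.3094 = +6.7864 (running +6.7864)
  i=2: 1.9002·3.5788 − 0.0113·2.0135 = +6.7779 (running +13.5642)
  i=3: 0.0113·1.5826 − -3.2558·3.5788 = +11.6697 (running +25.2340)
  i=4: -3.2558·-1.7555 − -3.5700·1.5826 = +11.3652 (running +36.5992)
  i=5: -3.5700·-3.3444 − -0.0450·-1.7555 = +11.8604 (running +48.4596)
  i=6: -0.0450·-2.7722 − 1.3060·-3.3444 = +4.4928 (running +52.9524)
  i=7: 1.3060·-1.3206 − 3.8196·-2.7722 = +8.8640 (running +61.8164)
  i=8: 3.8196·0.3094 − 3.6623·-1.3206 = +6.0180 (running +67.8344)
Area = |Σ|/2 = |67.8344|/2 = 33.9172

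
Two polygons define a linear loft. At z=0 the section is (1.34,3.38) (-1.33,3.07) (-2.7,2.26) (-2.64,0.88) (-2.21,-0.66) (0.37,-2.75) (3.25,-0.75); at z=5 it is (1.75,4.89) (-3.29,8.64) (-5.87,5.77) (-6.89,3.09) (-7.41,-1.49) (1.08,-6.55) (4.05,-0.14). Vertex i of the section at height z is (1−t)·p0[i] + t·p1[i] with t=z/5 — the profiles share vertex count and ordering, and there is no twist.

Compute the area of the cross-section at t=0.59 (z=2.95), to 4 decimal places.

Area at t=0.59: 65.3768

Cross-section at t=0.59: each vertex is (1-t)·p0[i] + t·p1[i].
  v1: (1-0.59)·(1.34,3.38) + 0.59·(1.75,4.89) = (1.5819,4.2709)
  v2: (1-0.59)·(-1.33,3.07) + 0.59·(-3.29,8.64) = (-2.4864,6.3563)
  v3: (1-0.59)·(-2.7,2.26) + 0.59·(-5.87,5.77) = (-4.5703,4.3309)
  v4: (1-0.59)·(-2.64,0.88) + 0.59·(-6.89,3.09) = (-5.1475,2.1839)
  v5: (1-0.59)·(-2.21,-0.66) + 0.59·(-7.41,-1.49) = (-5.2780,-1.1497)
  v6: (1-0.59)·(0.37,-2.75) + 0.59·(1.08,-6.55) = (0.7889,-4.9920)
  v7: (1-0.59)·(3.25,-0.75) + 0.59·(4.05,-0.14) = (3.7220,-0.3901)
Shoelace sum Σ(x_i·y_{i+1} − x_{i+1}·y_i):
  i=1: 1.5819·6.3563 − -2.4864·4.2709 = +20.6742 (running +20.6742)
  i=2: -2.4864·4.3309 − -4.5703·6.3563 = +18.2818 (running +38.9560)
  i=3: -4.5703·2.1839 − -5.1475·4.3309 = +12.3122 (running +51.2683)
  i=4: -5.1475·-1.1497 − -5.2780·2.1839 = +17.4447 (running +68.7130)
  i=5: -5.2780·-4.9920 − 0.7889·-1.1497 = +27.2548 (running +95.9678)
  i=6: 0.7889·-0.3901 − 3.7220·-4.9920 = +18.2725 (running +114.2402)
  i=7: 3.7220·4.2709 − 1.5819·-0.3901 = +16.5134 (running +130.7536)
Area = |Σ|/2 = |130.7536|/2 = 65.3768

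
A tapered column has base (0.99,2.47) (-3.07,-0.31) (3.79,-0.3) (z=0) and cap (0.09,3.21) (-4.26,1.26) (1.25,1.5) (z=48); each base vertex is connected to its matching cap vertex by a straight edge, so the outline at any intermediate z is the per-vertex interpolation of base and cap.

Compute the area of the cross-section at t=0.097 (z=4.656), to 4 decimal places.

Cross-section at t=0.097: each vertex is (1-t)·p0[i] + t·p1[i].
  v1: (1-0.097)·(0.99,2.47) + 0.097·(0.09,3.21) = (0.9027,2.5418)
  v2: (1-0.097)·(-3.07,-0.31) + 0.097·(-4.26,1.26) = (-3.1854,-0.1577)
  v3: (1-0.097)·(3.79,-0.3) + 0.097·(1.25,1.5) = (3.5436,-0.1254)
Shoelace sum Σ(x_i·y_{i+1} − x_{i+1}·y_i):
  i=1: 0.9027·-0.1577 − -3.1854·2.5418 = +7.9543 (running +7.9543)
  i=2: -3.1854·-0.1254 − 3.5436·-0.1577 = +0.9583 (running +8.9126)
  i=3: 3.5436·2.5418 − 0.9027·-0.1254 = +9.1203 (running +18.0329)
Area = |Σ|/2 = |18.0329|/2 = 9.0165

Area at t=0.097: 9.0165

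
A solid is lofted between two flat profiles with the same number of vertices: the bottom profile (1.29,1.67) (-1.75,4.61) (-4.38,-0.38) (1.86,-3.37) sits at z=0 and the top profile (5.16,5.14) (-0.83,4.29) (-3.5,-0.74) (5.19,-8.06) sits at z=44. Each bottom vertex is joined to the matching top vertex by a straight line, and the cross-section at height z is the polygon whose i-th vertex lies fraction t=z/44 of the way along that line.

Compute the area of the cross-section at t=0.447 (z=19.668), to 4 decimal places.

Area at t=0.447: 43.6161

Cross-section at t=0.447: each vertex is (1-t)·p0[i] + t·p1[i].
  v1: (1-0.447)·(1.29,1.67) + 0.447·(5.16,5.14) = (3.0199,3.2211)
  v2: (1-0.447)·(-1.75,4.61) + 0.447·(-0.83,4.29) = (-1.3388,4.4670)
  v3: (1-0.447)·(-4.38,-0.38) + 0.447·(-3.5,-0.74) = (-3.9866,-0.5409)
  v4: (1-0.447)·(1.86,-3.37) + 0.447·(5.19,-8.06) = (3.3485,-5.4664)
Shoelace sum Σ(x_i·y_{i+1} − x_{i+1}·y_i):
  i=1: 3.0199·4.4670 − -1.3388·3.2211 = +17.8020 (running +17.8020)
  i=2: -1.3388·-0.5409 − -3.9866·4.4670 = +18.5323 (running +36.3343)
  i=3: -3.9866·-5.4664 − 3.3485·-0.5409 = +23.6040 (running +59.9383)
  i=4: 3.3485·3.2211 − 3.0199·-5.4664 = +27.2939 (running +87.2322)
Area = |Σ|/2 = |87.2322|/2 = 43.6161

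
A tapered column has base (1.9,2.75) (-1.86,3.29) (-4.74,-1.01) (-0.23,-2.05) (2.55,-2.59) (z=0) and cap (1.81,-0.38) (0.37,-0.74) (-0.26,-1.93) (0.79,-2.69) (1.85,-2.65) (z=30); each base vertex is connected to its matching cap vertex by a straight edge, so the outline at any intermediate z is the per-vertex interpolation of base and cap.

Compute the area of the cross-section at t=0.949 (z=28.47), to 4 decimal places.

Area at t=0.949: 4.2379

Cross-section at t=0.949: each vertex is (1-t)·p0[i] + t·p1[i].
  v1: (1-0.949)·(1.9,2.75) + 0.949·(1.81,-0.38) = (1.8146,-0.2204)
  v2: (1-0.949)·(-1.86,3.29) + 0.949·(0.37,-0.74) = (0.2563,-0.5345)
  v3: (1-0.949)·(-4.74,-1.01) + 0.949·(-0.26,-1.93) = (-0.4885,-1.8831)
  v4: (1-0.949)·(-0.23,-2.05) + 0.949·(0.79,-2.69) = (0.7380,-2.6574)
  v5: (1-0.949)·(2.55,-2.59) + 0.949·(1.85,-2.65) = (1.8857,-2.6469)
Shoelace sum Σ(x_i·y_{i+1} − x_{i+1}·y_i):
  i=1: 1.8146·-0.5345 − 0.2563·-0.2204 = -0.9134 (running -0.9134)
  i=2: 0.2563·-1.8831 − -0.4885·-0.5345 = -0.7437 (running -1.6570)
  i=3: -0.4885·-2.6574 − 0.7380·-1.8831 = +2.6877 (running +1.0307)
  i=4: 0.7380·-2.6469 − 1.8857·-2.6574 = +3.0576 (running +4.0883)
  i=5: 1.8857·-0.2204 − 1.8146·-2.6469 = +4.3876 (running +8.4759)
Area = |Σ|/2 = |8.4759|/2 = 4.2379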